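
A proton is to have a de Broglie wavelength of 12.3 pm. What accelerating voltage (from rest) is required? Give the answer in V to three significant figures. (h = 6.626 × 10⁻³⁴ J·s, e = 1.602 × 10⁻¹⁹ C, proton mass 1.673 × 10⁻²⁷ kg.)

V = 5.41 V

p = h/λ = 6.626 × 10⁻³⁴ / 1.230 × 10⁻¹¹ = 5.387 × 10⁻²³ kg·m/s.
KE = p²/(2m) = 8.673 × 10⁻¹⁹ J.
V = KE/e = 8.673 × 10⁻¹⁹ / (1.602 × 10⁻¹⁹) = 5.41 V.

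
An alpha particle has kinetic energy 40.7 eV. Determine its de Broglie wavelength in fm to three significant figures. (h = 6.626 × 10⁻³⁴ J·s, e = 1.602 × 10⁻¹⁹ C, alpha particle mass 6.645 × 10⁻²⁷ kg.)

λ = 2250 fm

KE = 40.7 eV = 6.520 × 10⁻¹⁸ J.
p = √(2mKE) = √(2 × 6.645 × 10⁻²⁷ × 6.520 × 10⁻¹⁸) = 2.944 × 10⁻²² kg·m/s.
λ = h/p = 6.626 × 10⁻³⁴ / 2.944 × 10⁻²² = 2.25 × 10⁻¹² m = 2250 fm.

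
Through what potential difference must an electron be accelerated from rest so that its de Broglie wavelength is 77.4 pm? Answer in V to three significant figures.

V = 251 V

p = h/λ = 6.626 × 10⁻³⁴ / 7.740 × 10⁻¹¹ = 8.561 × 10⁻²⁴ kg·m/s.
KE = p²/(2m) = 4.023 × 10⁻¹⁷ J.
V = KE/e = 4.023 × 10⁻¹⁷ / (1.602 × 10⁻¹⁹) = 251 V.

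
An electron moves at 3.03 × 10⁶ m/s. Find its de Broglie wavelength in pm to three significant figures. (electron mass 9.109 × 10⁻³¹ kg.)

λ = 240 pm

p = mv = 9.109 × 10⁻³¹ × 3.03 × 10⁶ = 2.760 × 10⁻²⁴ kg·m/s.
λ = h/p = 6.626 × 10⁻³⁴ / 2.760 × 10⁻²⁴ = 2.40 × 10⁻¹⁰ m = 240 pm.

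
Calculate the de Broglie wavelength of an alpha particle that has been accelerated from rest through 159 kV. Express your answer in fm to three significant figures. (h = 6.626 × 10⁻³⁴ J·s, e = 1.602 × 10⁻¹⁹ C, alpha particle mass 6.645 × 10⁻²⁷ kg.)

λ = 25.5 fm

KE = 2eV = 2 × 1.602 × 10⁻¹⁹ × 1.590 × 10⁵ = 5.094 × 10⁻¹⁴ J.
p = √(2mKE) = √(2 × 6.645 × 10⁻²⁷ × 5.094 × 10⁻¹⁴) = 2.602 × 10⁻²⁰ kg·m/s.
λ = h/p = 6.626 × 10⁻³⁴ / 2.602 × 10⁻²⁰ = 2.55 × 10⁻¹⁴ m = 25.5 fm.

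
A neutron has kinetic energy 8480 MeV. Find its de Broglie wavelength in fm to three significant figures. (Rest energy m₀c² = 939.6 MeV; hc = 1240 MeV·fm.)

λ = 0.132 fm

Total energy E = KE + m₀c² = 8480 + 939.6 = 9419.6 MeV.
(pc)² = E² − (m₀c²)² = (9419.6)² − (939.6)² = 8.785 × 10⁷ MeV², so pc = 9373 MeV.
λ = hc/(pc) = 1240 MeV·fm / 9373 MeV = 0.132 fm.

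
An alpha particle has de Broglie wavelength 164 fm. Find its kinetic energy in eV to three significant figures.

KE = 7670 eV

p = h/λ = 6.626 × 10⁻³⁴ / 1.640 × 10⁻¹³ = 4.040 × 10⁻²¹ kg·m/s.
KE = p²/(2m) = (4.040 × 10⁻²¹)² / (2 × 6.645 × 10⁻²⁷) = 1.228 × 10⁻¹⁵ J = 7670 eV.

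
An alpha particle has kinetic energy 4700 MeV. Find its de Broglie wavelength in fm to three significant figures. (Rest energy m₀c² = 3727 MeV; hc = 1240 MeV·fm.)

Total energy E = KE + m₀c² = 4700 + 3727 = 8427 MeV.
(pc)² = E² − (m₀c²)² = (8427)² − (3727)² = 5.712 × 10⁷ MeV², so pc = 7558 MeV.
λ = hc/(pc) = 1240 MeV·fm / 7558 MeV = 0.164 fm.

λ = 0.164 fm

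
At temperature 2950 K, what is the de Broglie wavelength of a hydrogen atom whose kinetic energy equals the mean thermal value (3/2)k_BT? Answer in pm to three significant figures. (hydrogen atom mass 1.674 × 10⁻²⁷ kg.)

λ = 46.3 pm

KE = (3/2)k_BT = 1.5 × 1.381 × 10⁻²³ × 2950 = 6.111 × 10⁻²⁰ J.
p = √(2mKE) = √(2 × 1.674 × 10⁻²⁷ × 6.111 × 10⁻²⁰) = 1.430 × 10⁻²³ kg·m/s.
λ = h/p = 4.63 × 10⁻¹¹ m = 46.3 pm.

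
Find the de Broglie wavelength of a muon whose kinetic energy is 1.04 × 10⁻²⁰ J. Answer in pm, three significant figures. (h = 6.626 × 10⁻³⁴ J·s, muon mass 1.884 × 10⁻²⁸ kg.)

λ = 335 pm

p = √(2mKE) = √(2 × 1.884 × 10⁻²⁸ × 1.040 × 10⁻²⁰) = 1.980 × 10⁻²⁴ kg·m/s.
λ = h/p = 6.626 × 10⁻³⁴ / 1.980 × 10⁻²⁴ = 3.35 × 10⁻¹⁰ m = 335 pm.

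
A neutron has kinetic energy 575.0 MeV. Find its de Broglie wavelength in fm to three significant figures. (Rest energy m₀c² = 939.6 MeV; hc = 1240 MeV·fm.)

λ = 1.04 fm

Total energy E = KE + m₀c² = 575.0 + 939.6 = 1514.6 MeV.
(pc)² = E² − (m₀c²)² = (1514.6)² − (939.6)² = 1.411 × 10⁶ MeV², so pc = 1188 MeV.
λ = hc/(pc) = 1240 MeV·fm / 1188 MeV = 1.04 fm.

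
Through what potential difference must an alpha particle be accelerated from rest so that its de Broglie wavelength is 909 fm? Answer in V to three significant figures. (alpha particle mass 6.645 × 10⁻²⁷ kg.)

V = 125 V

p = h/λ = 6.626 × 10⁻³⁴ / 9.090 × 10⁻¹³ = 7.289 × 10⁻²² kg·m/s.
KE = p²/(2m) = 3.998 × 10⁻¹⁷ J.
V = KE/2e = 3.998 × 10⁻¹⁷ / (2 × 1.602 × 10⁻¹⁹) = 125 V.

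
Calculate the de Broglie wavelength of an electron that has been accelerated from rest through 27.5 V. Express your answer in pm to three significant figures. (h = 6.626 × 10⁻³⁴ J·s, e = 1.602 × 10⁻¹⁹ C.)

KE = eV = 1.602 × 10⁻¹⁹ × 27.50 = 4.406 × 10⁻¹⁸ J.
p = √(2mKE) = √(2 × 9.109 × 10⁻³¹ × 4.406 × 10⁻¹⁸) = 2.833 × 10⁻²⁴ kg·m/s.
λ = h/p = 6.626 × 10⁻³⁴ / 2.833 × 10⁻²⁴ = 2.34 × 10⁻¹⁰ m = 234 pm.

λ = 234 pm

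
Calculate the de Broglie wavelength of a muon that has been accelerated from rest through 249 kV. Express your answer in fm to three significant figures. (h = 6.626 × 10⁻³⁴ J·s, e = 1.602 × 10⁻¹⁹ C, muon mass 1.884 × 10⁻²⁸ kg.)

KE = eV = 1.602 × 10⁻¹⁹ × 2.490 × 10⁵ = 3.989 × 10⁻¹⁴ J.
p = √(2mKE) = √(2 × 1.884 × 10⁻²⁸ × 3.989 × 10⁻¹⁴) = 3.877 × 10⁻²¹ kg·m/s.
λ = h/p = 6.626 × 10⁻³⁴ / 3.877 × 10⁻²¹ = 1.71 × 10⁻¹³ m = 171 fm.

λ = 171 fm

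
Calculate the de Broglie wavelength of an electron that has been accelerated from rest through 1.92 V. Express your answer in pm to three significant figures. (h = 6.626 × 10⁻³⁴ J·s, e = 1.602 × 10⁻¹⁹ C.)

KE = eV = 1.602 × 10⁻¹⁹ × 1.920 = 3.076 × 10⁻¹⁹ J.
p = √(2mKE) = √(2 × 9.109 × 10⁻³¹ × 3.076 × 10⁻¹⁹) = 7.486 × 10⁻²⁵ kg·m/s.
λ = h/p = 6.626 × 10⁻³⁴ / 7.486 × 10⁻²⁵ = 8.85 × 10⁻¹⁰ m = 885 pm.

λ = 885 pm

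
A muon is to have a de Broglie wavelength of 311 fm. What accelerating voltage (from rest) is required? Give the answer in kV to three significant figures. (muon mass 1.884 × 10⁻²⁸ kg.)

V = 75.2 kV

p = h/λ = 6.626 × 10⁻³⁴ / 3.110 × 10⁻¹³ = 2.131 × 10⁻²¹ kg·m/s.
KE = p²/(2m) = 1.205 × 10⁻¹⁴ J.
V = KE/e = 1.205 × 10⁻¹⁴ / (1.602 × 10⁻¹⁹) = 75.2 kV.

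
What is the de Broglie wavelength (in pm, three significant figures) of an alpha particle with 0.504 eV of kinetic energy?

KE = 0.504 eV = 8.074 × 10⁻²⁰ J.
p = √(2mKE) = √(2 × 6.645 × 10⁻²⁷ × 8.074 × 10⁻²⁰) = 3.276 × 10⁻²³ kg·m/s.
λ = h/p = 6.626 × 10⁻³⁴ / 3.276 × 10⁻²³ = 2.02 × 10⁻¹¹ m = 20.2 pm.

λ = 20.2 pm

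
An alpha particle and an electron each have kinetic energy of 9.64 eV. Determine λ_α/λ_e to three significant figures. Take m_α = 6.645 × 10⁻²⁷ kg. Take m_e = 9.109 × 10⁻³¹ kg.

At fixed KE, p = √(2mKE) so λ = h/p ∝ 1/√m.
λ_α/λ_e = √(m_e/m_α) = √(9.109 × 10⁻³¹/6.645 × 10⁻²⁷) = √(1.371 × 10⁻⁴) = 0.0117.

λ_α/λ_e = 0.0117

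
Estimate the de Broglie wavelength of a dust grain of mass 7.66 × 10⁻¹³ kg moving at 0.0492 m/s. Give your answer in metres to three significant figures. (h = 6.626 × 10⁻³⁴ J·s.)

λ = 1.76 × 10⁻²⁰ m

p = mv = 7.66 × 10⁻¹³ × 0.0492 = 3.769 × 10⁻¹⁴ kg·m/s.
λ = h/p = 6.626 × 10⁻³⁴ / 3.769 × 10⁻¹⁴ = 1.76 × 10⁻²⁰ m.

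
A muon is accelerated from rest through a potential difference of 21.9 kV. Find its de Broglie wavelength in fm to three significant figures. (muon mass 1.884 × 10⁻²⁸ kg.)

λ = 576 fm

KE = eV = 1.602 × 10⁻¹⁹ × 2.190 × 10⁴ = 3.508 × 10⁻¹⁵ J.
p = √(2mKE) = √(2 × 1.884 × 10⁻²⁸ × 3.508 × 10⁻¹⁵) = 1.150 × 10⁻²¹ kg·m/s.
λ = h/p = 6.626 × 10⁻³⁴ / 1.150 × 10⁻²¹ = 5.76 × 10⁻¹³ m = 576 fm.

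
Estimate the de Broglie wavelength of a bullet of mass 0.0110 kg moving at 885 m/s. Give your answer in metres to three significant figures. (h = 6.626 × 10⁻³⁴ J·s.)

λ = 6.81 × 10⁻³⁵ m

p = mv = 0.0110 × 885 = 9.735 kg·m/s.
λ = h/p = 6.626 × 10⁻³⁴ / 9.735 = 6.81 × 10⁻³⁵ m.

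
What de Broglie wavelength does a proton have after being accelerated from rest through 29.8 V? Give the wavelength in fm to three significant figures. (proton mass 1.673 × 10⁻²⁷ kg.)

λ = 5240 fm

KE = eV = 1.602 × 10⁻¹⁹ × 29.80 = 4.774 × 10⁻¹⁸ J.
p = √(2mKE) = √(2 × 1.673 × 10⁻²⁷ × 4.774 × 10⁻¹⁸) = 1.264 × 10⁻²² kg·m/s.
λ = h/p = 6.626 × 10⁻³⁴ / 1.264 × 10⁻²² = 5.24 × 10⁻¹² m = 5240 fm.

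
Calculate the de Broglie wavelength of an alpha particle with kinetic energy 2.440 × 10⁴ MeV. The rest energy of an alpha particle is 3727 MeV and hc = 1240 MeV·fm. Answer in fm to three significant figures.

λ = 0.0445 fm

Total energy E = KE + m₀c² = 2.440 × 10⁴ + 3727 = 28127 MeV.
(pc)² = E² − (m₀c²)² = (28127)² − (3727)² = 7.772 × 10⁸ MeV², so pc = 2.788 × 10⁴ MeV.
λ = hc/(pc) = 1240 MeV·fm / 2.788 × 10⁴ MeV = 0.0445 fm.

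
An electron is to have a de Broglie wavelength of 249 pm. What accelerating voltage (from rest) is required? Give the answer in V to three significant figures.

V = 24.3 V

p = h/λ = 6.626 × 10⁻³⁴ / 2.490 × 10⁻¹⁰ = 2.661 × 10⁻²⁴ kg·m/s.
KE = p²/(2m) = 3.887 × 10⁻¹⁸ J.
V = KE/e = 3.887 × 10⁻¹⁸ / (1.602 × 10⁻¹⁹) = 24.3 V.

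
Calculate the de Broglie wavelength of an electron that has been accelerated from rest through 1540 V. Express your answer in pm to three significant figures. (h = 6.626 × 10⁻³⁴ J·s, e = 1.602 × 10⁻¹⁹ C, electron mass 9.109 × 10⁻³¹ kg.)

λ = 31.3 pm

KE = eV = 1.602 × 10⁻¹⁹ × 1540 = 2.467 × 10⁻¹⁶ J.
p = √(2mKE) = √(2 × 9.109 × 10⁻³¹ × 2.467 × 10⁻¹⁶) = 2.120 × 10⁻²³ kg·m/s.
λ = h/p = 6.626 × 10⁻³⁴ / 2.120 × 10⁻²³ = 3.13 × 10⁻¹¹ m = 31.3 pm.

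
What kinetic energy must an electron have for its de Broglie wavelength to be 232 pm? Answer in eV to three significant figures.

p = h/λ = 6.626 × 10⁻³⁴ / 2.320 × 10⁻¹⁰ = 2.856 × 10⁻²⁴ kg·m/s.
KE = p²/(2m) = (2.856 × 10⁻²⁴)² / (2 × 9.109 × 10⁻³¹) = 4.477 × 10⁻¹⁸ J = 27.9 eV.

KE = 27.9 eV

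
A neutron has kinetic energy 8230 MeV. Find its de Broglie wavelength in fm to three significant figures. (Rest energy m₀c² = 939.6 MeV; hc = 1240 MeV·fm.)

Total energy E = KE + m₀c² = 8230 + 939.6 = 9169.6 MeV.
(pc)² = E² − (m₀c²)² = (9169.6)² − (939.6)² = 8.320 × 10⁷ MeV², so pc = 9121 MeV.
λ = hc/(pc) = 1240 MeV·fm / 9121 MeV = 0.136 fm.

λ = 0.136 fm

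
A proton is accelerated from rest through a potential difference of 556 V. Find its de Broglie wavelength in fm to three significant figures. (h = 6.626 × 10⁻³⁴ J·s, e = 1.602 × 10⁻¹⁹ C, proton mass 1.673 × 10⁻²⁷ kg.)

λ = 1210 fm

KE = eV = 1.602 × 10⁻¹⁹ × 556.0 = 8.907 × 10⁻¹⁷ J.
p = √(2mKE) = √(2 × 1.673 × 10⁻²⁷ × 8.907 × 10⁻¹⁷) = 5.459 × 10⁻²² kg·m/s.
λ = h/p = 6.626 × 10⁻³⁴ / 5.459 × 10⁻²² = 1.21 × 10⁻¹² m = 1210 fm.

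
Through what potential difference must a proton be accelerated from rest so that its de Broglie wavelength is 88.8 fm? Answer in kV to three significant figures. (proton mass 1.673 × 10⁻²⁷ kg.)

V = 104 kV

p = h/λ = 6.626 × 10⁻³⁴ / 8.880 × 10⁻¹⁴ = 7.462 × 10⁻²¹ kg·m/s.
KE = p²/(2m) = 1.664 × 10⁻¹⁴ J.
V = KE/e = 1.664 × 10⁻¹⁴ / (1.602 × 10⁻¹⁹) = 104 kV.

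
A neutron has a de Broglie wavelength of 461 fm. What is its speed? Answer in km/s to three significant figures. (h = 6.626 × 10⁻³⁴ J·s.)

v = 858 km/s

p = h/λ = 6.626 × 10⁻³⁴ / 4.610 × 10⁻¹³ = 1.437 × 10⁻²¹ kg·m/s.
v = p/m = 1.437 × 10⁻²¹ / 1.675 × 10⁻²⁷ = 8.58 × 10⁵ m/s = 858 km/s.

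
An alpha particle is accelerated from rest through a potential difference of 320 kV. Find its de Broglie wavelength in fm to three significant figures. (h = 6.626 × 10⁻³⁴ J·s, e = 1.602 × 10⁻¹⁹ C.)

KE = 2eV = 2 × 1.602 × 10⁻¹⁹ × 3.200 × 10⁵ = 1.025 × 10⁻¹³ J.
p = √(2mKE) = √(2 × 6.645 × 10⁻²⁷ × 1.025 × 10⁻¹³) = 3.691 × 10⁻²⁰ kg·m/s.
λ = h/p = 6.626 × 10⁻³⁴ / 3.691 × 10⁻²⁰ = 1.80 × 10⁻¹⁴ m = 18.0 fm.

λ = 18.0 fm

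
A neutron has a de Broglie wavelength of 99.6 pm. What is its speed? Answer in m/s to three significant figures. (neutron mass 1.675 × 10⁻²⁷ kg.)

p = h/λ = 6.626 × 10⁻³⁴ / 9.960 × 10⁻¹¹ = 6.653 × 10⁻²⁴ kg·m/s.
v = p/m = 6.653 × 10⁻²⁴ / 1.675 × 10⁻²⁷ = 3.97 × 10³ m/s = 3970 m/s.

v = 3970 m/s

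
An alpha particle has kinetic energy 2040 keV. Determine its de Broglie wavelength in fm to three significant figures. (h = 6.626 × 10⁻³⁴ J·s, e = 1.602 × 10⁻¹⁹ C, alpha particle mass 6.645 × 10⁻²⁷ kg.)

KE = 2040 keV = 3.268 × 10⁻¹³ J.
p = √(2mKE) = √(2 × 6.645 × 10⁻²⁷ × 3.268 × 10⁻¹³) = 6.590 × 10⁻²⁰ kg·m/s.
λ = h/p = 6.626 × 10⁻³⁴ / 6.590 × 10⁻²⁰ = 1.01 × 10⁻¹⁴ m = 10.1 fm.

λ = 10.1 fm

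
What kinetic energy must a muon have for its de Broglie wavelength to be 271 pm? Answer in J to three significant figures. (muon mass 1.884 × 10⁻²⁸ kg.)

KE = 1.59 × 10⁻²⁰ J

p = h/λ = 6.626 × 10⁻³⁴ / 2.710 × 10⁻¹⁰ = 2.445 × 10⁻²⁴ kg·m/s.
KE = p²/(2m) = (2.445 × 10⁻²⁴)² / (2 × 1.884 × 10⁻²⁸) = 1.587 × 10⁻²⁰ J = 1.59 × 10⁻²⁰ J.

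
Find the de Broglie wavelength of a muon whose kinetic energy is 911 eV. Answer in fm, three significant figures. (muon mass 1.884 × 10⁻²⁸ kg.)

λ = 2830 fm

KE = 911 eV = 1.459 × 10⁻¹⁶ J.
p = √(2mKE) = √(2 × 1.884 × 10⁻²⁸ × 1.459 × 10⁻¹⁶) = 2.345 × 10⁻²² kg·m/s.
λ = h/p = 6.626 × 10⁻³⁴ / 2.345 × 10⁻²² = 2.83 × 10⁻¹² m = 2830 fm.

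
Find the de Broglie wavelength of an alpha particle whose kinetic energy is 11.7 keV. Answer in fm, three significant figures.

λ = 133 fm

KE = 11.7 keV = 1.874 × 10⁻¹⁵ J.
p = √(2mKE) = √(2 × 6.645 × 10⁻²⁷ × 1.874 × 10⁻¹⁵) = 4.991 × 10⁻²¹ kg·m/s.
λ = h/p = 6.626 × 10⁻³⁴ / 4.991 × 10⁻²¹ = 1.33 × 10⁻¹³ m = 133 fm.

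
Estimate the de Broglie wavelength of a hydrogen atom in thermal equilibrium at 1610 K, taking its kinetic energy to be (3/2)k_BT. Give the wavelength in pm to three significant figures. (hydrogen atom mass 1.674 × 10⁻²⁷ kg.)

KE = (3/2)k_BT = 1.5 × 1.381 × 10⁻²³ × 1610 = 3.335 × 10⁻²⁰ J.
p = √(2mKE) = √(2 × 1.674 × 10⁻²⁷ × 3.335 × 10⁻²⁰) = 1.057 × 10⁻²³ kg·m/s.
λ = h/p = 6.27 × 10⁻¹¹ m = 62.7 pm.

λ = 62.7 pm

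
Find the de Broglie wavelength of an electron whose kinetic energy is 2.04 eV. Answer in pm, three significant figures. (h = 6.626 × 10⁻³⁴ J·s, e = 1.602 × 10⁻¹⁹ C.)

KE = 2.04 eV = 3.268 × 10⁻¹⁹ J.
p = √(2mKE) = √(2 × 9.109 × 10⁻³¹ × 3.268 × 10⁻¹⁹) = 7.716 × 10⁻²⁵ kg·m/s.
λ = h/p = 6.626 × 10⁻³⁴ / 7.716 × 10⁻²⁵ = 8.59 × 10⁻¹⁰ m = 859 pm.

λ = 859 pm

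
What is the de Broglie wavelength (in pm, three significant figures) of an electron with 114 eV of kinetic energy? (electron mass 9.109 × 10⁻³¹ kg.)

λ = 115 pm

KE = 114 eV = 1.826 × 10⁻¹⁷ J.
p = √(2mKE) = √(2 × 9.109 × 10⁻³¹ × 1.826 × 10⁻¹⁷) = 5.768 × 10⁻²⁴ kg·m/s.
λ = h/p = 6.626 × 10⁻³⁴ / 5.768 × 10⁻²⁴ = 1.15 × 10⁻¹⁰ m = 115 pm.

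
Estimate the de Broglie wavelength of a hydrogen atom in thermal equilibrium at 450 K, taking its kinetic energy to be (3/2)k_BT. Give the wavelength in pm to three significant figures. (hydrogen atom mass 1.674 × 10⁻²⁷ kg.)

λ = 119 pm

KE = (3/2)k_BT = 1.5 × 1.381 × 10⁻²³ × 450 = 9.322 × 10⁻²¹ J.
p = √(2mKE) = √(2 × 1.674 × 10⁻²⁷ × 9.322 × 10⁻²¹) = 5.587 × 10⁻²⁴ kg·m/s.
λ = h/p = 1.19 × 10⁻¹⁰ m = 119 pm.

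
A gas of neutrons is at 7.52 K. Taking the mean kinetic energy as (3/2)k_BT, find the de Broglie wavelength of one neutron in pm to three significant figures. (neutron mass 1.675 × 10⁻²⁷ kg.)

KE = (3/2)k_BT = 1.5 × 1.381 × 10⁻²³ × 7.52 = 1.558 × 10⁻²² J.
p = √(2mKE) = √(2 × 1.675 × 10⁻²⁷ × 1.558 × 10⁻²²) = 7.224 × 10⁻²⁵ kg·m/s.
λ = h/p = 9.17 × 10⁻¹⁰ m = 917 pm.

λ = 917 pm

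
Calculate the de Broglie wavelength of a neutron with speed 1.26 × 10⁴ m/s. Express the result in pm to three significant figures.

λ = 31.4 pm

p = mv = 1.675 × 10⁻²⁷ × 1.26 × 10⁴ = 2.111 × 10⁻²³ kg·m/s.
λ = h/p = 6.626 × 10⁻³⁴ / 2.111 × 10⁻²³ = 3.14 × 10⁻¹¹ m = 31.4 pm.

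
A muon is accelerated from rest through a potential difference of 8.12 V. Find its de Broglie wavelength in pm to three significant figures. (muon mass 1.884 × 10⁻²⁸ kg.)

KE = eV = 1.602 × 10⁻¹⁹ × 8.120 = 1.301 × 10⁻¹⁸ J.
p = √(2mKE) = √(2 × 1.884 × 10⁻²⁸ × 1.301 × 10⁻¹⁸) = 2.214 × 10⁻²³ kg·m/s.
λ = h/p = 6.626 × 10⁻³⁴ / 2.214 × 10⁻²³ = 2.99 × 10⁻¹¹ m = 29.9 pm.

λ = 29.9 pm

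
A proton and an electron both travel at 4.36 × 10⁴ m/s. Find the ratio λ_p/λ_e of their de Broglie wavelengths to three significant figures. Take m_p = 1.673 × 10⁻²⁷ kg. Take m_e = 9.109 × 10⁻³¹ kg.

λ_p/λ_e = 5.44 × 10⁻⁴

At fixed v, p = mv so λ = h/(mv) ∝ 1/m.
λ_p/λ_e = m_e/m_p = 9.109 × 10⁻³¹/1.673 × 10⁻²⁷ = 5.44 × 10⁻⁴.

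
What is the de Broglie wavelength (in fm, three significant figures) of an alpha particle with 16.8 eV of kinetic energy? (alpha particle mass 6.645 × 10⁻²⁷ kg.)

λ = 3500 fm

KE = 16.8 eV = 2.691 × 10⁻¹⁸ J.
p = √(2mKE) = √(2 × 6.645 × 10⁻²⁷ × 2.691 × 10⁻¹⁸) = 1.891 × 10⁻²² kg·m/s.
λ = h/p = 6.626 × 10⁻³⁴ / 1.891 × 10⁻²² = 3.50 × 10⁻¹² m = 3500 fm.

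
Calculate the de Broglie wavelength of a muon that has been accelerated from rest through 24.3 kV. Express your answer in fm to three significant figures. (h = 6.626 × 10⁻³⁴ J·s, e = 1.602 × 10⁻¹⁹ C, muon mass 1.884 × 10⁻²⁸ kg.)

KE = eV = 1.602 × 10⁻¹⁹ × 2.430 × 10⁴ = 3.893 × 10⁻¹⁵ J.
p = √(2mKE) = √(2 × 1.884 × 10⁻²⁸ × 3.893 × 10⁻¹⁵) = 1.211 × 10⁻²¹ kg·m/s.
λ = h/p = 6.626 × 10⁻³⁴ / 1.211 × 10⁻²¹ = 5.47 × 10⁻¹³ m = 547 fm.

λ = 547 fm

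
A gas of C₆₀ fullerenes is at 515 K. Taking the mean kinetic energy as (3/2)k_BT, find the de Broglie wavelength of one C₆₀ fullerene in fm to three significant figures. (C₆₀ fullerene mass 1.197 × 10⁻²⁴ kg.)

KE = (3/2)k_BT = 1.5 × 1.381 × 10⁻²³ × 515 = 1.067 × 10⁻²⁰ J.
p = √(2mKE) = √(2 × 1.197 × 10⁻²⁴ × 1.067 × 10⁻²⁰) = 1.598 × 10⁻²² kg·m/s.
λ = h/p = 4.15 × 10⁻¹² m = 4150 fm.

λ = 4150 fm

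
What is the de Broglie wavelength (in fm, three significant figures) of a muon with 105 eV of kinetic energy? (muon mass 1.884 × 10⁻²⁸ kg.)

λ = 8320 fm

KE = 105 eV = 1.682 × 10⁻¹⁷ J.
p = √(2mKE) = √(2 × 1.884 × 10⁻²⁸ × 1.682 × 10⁻¹⁷) = 7.961 × 10⁻²³ kg·m/s.
λ = h/p = 6.626 × 10⁻³⁴ / 7.961 × 10⁻²³ = 8.32 × 10⁻¹² m = 8320 fm.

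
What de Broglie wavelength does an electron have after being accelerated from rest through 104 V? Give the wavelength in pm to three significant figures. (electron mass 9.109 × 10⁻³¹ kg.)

λ = 120 pm

KE = eV = 1.602 × 10⁻¹⁹ × 104.0 = 1.666 × 10⁻¹⁷ J.
p = √(2mKE) = √(2 × 9.109 × 10⁻³¹ × 1.666 × 10⁻¹⁷) = 5.509 × 10⁻²⁴ kg·m/s.
λ = h/p = 6.626 × 10⁻³⁴ / 5.509 × 10⁻²⁴ = 1.20 × 10⁻¹⁰ m = 120 pm.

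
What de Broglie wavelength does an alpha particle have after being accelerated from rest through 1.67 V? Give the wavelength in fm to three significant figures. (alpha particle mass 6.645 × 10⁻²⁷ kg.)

KE = 2eV = 2 × 1.602 × 10⁻¹⁹ × 1.670 = 5.351 × 10⁻¹⁹ J.
p = √(2mKE) = √(2 × 6.645 × 10⁻²⁷ × 5.351 × 10⁻¹⁹) = 8.433 × 10⁻²³ kg·m/s.
λ = h/p = 6.626 × 10⁻³⁴ / 8.433 × 10⁻²³ = 7.86 × 10⁻¹² m = 7860 fm.

λ = 7860 fm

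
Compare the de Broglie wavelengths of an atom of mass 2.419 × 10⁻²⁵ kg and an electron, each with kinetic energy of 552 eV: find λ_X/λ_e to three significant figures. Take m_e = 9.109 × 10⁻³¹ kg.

λ_X/λ_e = 1.94 × 10⁻³

At fixed KE, p = √(2mKE) so λ = h/p ∝ 1/√m.
λ_X/λ_e = √(m_e/m_X) = √(9.109 × 10⁻³¹/2.419 × 10⁻²⁵) = √(3.766 × 10⁻⁶) = 1.94 × 10⁻³.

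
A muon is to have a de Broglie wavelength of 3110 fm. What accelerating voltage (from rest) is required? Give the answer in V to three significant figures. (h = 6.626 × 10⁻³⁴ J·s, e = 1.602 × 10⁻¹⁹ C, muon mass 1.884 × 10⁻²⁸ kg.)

p = h/λ = 6.626 × 10⁻³⁴ / 3.110 × 10⁻¹² = 2.131 × 10⁻²² kg·m/s.
KE = p²/(2m) = 1.205 × 10⁻¹⁶ J.
V = KE/e = 1.205 × 10⁻¹⁶ / (1.602 × 10⁻¹⁹) = 752 V.

V = 752 V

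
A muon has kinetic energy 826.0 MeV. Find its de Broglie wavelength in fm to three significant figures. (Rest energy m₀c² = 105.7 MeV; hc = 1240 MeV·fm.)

λ = 1.34 fm

Total energy E = KE + m₀c² = 826.0 + 105.7 = 931.7 MeV.
(pc)² = E² − (m₀c²)² = (931.7)² − (105.7)² = 8.569 × 10⁵ MeV², so pc = 925.7 MeV.
λ = hc/(pc) = 1240 MeV·fm / 925.7 MeV = 1.34 fm.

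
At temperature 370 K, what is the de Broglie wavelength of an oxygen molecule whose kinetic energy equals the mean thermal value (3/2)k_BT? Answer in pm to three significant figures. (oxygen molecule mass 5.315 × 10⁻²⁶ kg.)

λ = 23.2 pm

KE = (3/2)k_BT = 1.5 × 1.381 × 10⁻²³ × 370 = 7.665 × 10⁻²¹ J.
p = √(2mKE) = √(2 × 5.315 × 10⁻²⁶ × 7.665 × 10⁻²¹) = 2.854 × 10⁻²³ kg·m/s.
λ = h/p = 2.32 × 10⁻¹¹ m = 23.2 pm.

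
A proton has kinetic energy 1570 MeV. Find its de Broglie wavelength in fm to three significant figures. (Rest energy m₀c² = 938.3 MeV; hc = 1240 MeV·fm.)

λ = 0.533 fm

Total energy E = KE + m₀c² = 1570 + 938.3 = 2508.3 MeV.
(pc)² = E² − (m₀c²)² = (2508.3)² − (938.3)² = 5.411 × 10⁶ MeV², so pc = 2326 MeV.
λ = hc/(pc) = 1240 MeV·fm / 2326 MeV = 0.533 fm.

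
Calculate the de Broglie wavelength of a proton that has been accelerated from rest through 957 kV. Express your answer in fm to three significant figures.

KE = eV = 1.602 × 10⁻¹⁹ × 9.570 × 10⁵ = 1.533 × 10⁻¹³ J.
p = √(2mKE) = √(2 × 1.673 × 10⁻²⁷ × 1.533 × 10⁻¹³) = 2.265 × 10⁻²⁰ kg·m/s.
λ = h/p = 6.626 × 10⁻³⁴ / 2.265 × 10⁻²⁰ = 2.93 × 10⁻¹⁴ m = 29.3 fm.

λ = 29.3 fm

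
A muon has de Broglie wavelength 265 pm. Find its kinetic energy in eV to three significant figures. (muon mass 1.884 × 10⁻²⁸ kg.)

p = h/λ = 6.626 × 10⁻³⁴ / 2.650 × 10⁻¹⁰ = 2.500 × 10⁻²⁴ kg·m/s.
KE = p²/(2m) = (2.500 × 10⁻²⁴)² / (2 × 1.884 × 10⁻²⁸) = 1.659 × 10⁻²⁰ J = 0.104 eV.

KE = 0.104 eV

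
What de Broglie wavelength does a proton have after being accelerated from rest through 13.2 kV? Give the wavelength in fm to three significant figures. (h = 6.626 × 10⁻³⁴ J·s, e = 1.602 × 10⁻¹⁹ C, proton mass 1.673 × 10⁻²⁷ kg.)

λ = 249 fm

KE = eV = 1.602 × 10⁻¹⁹ × 1.320 × 10⁴ = 2.115 × 10⁻¹⁵ J.
p = √(2mKE) = √(2 × 1.673 × 10⁻²⁷ × 2.115 × 10⁻¹⁵) = 2.660 × 10⁻²¹ kg·m/s.
λ = h/p = 6.626 × 10⁻³⁴ / 2.660 × 10⁻²¹ = 2.49 × 10⁻¹³ m = 249 fm.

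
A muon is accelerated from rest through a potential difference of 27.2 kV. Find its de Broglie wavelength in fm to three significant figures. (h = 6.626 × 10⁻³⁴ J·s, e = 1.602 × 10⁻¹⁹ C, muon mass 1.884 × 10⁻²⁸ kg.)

λ = 517 fm

KE = eV = 1.602 × 10⁻¹⁹ × 2.720 × 10⁴ = 4.357 × 10⁻¹⁵ J.
p = √(2mKE) = √(2 × 1.884 × 10⁻²⁸ × 4.357 × 10⁻¹⁵) = 1.281 × 10⁻²¹ kg·m/s.
λ = h/p = 6.626 × 10⁻³⁴ / 1.281 × 10⁻²¹ = 5.17 × 10⁻¹³ m = 517 fm.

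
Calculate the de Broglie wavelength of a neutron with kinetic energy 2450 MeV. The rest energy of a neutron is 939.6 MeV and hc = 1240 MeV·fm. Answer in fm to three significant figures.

λ = 0.381 fm

Total energy E = KE + m₀c² = 2450 + 939.6 = 3389.6 MeV.
(pc)² = E² − (m₀c²)² = (3389.6)² − (939.6)² = 1.061 × 10⁷ MeV², so pc = 3257 MeV.
λ = hc/(pc) = 1240 MeV·fm / 3257 MeV = 0.381 fm.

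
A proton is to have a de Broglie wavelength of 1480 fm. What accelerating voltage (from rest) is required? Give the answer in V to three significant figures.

p = h/λ = 6.626 × 10⁻³⁴ / 1.480 × 10⁻¹² = 4.477 × 10⁻²² kg·m/s.
KE = p²/(2m) = 5.990 × 10⁻¹⁷ J.
V = KE/e = 5.990 × 10⁻¹⁷ / (1.602 × 10⁻¹⁹) = 374 V.

V = 374 V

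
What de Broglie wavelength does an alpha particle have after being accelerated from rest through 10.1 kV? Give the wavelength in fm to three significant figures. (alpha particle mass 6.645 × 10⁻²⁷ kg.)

λ = 101 fm

KE = 2eV = 2 × 1.602 × 10⁻¹⁹ × 1.010 × 10⁴ = 3.236 × 10⁻¹⁵ J.
p = √(2mKE) = √(2 × 6.645 × 10⁻²⁷ × 3.236 × 10⁻¹⁵) = 6.558 × 10⁻²¹ kg·m/s.
λ = h/p = 6.626 × 10⁻³⁴ / 6.558 × 10⁻²¹ = 1.01 × 10⁻¹³ m = 101 fm.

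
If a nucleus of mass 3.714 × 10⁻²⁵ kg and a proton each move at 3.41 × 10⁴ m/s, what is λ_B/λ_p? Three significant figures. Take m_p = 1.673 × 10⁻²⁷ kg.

At fixed v, p = mv so λ = h/(mv) ∝ 1/m.
λ_B/λ_p = m_p/m_B = 1.673 × 10⁻²⁷/3.714 × 10⁻²⁵ = 4.50 × 10⁻³.

λ_B/λ_p = 4.50 × 10⁻³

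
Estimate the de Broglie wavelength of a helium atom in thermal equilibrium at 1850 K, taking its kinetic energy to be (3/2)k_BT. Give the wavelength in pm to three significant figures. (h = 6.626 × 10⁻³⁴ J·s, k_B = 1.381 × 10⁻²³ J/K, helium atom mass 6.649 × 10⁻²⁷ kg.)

λ = 29.4 pm

KE = (3/2)k_BT = 1.5 × 1.381 × 10⁻²³ × 1850 = 3.832 × 10⁻²⁰ J.
p = √(2mKE) = √(2 × 6.649 × 10⁻²⁷ × 3.832 × 10⁻²⁰) = 2.257 × 10⁻²³ kg·m/s.
λ = h/p = 2.94 × 10⁻¹¹ m = 29.4 pm.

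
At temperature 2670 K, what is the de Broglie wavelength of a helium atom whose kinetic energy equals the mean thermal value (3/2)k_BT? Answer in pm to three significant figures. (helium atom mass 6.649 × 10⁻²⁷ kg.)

λ = 24.4 pm

KE = (3/2)k_BT = 1.5 × 1.381 × 10⁻²³ × 2670 = 5.531 × 10⁻²⁰ J.
p = √(2mKE) = √(2 × 6.649 × 10⁻²⁷ × 5.531 × 10⁻²⁰) = 2.712 × 10⁻²³ kg·m/s.
λ = h/p = 2.44 × 10⁻¹¹ m = 24.4 pm.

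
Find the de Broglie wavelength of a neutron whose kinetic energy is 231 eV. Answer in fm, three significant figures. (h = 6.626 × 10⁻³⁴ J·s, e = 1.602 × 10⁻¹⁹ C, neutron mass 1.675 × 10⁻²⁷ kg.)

λ = 1880 fm

KE = 231 eV = 3.701 × 10⁻¹⁷ J.
p = √(2mKE) = √(2 × 1.675 × 10⁻²⁷ × 3.701 × 10⁻¹⁷) = 3.521 × 10⁻²² kg·m/s.
λ = h/p = 6.626 × 10⁻³⁴ / 3.521 × 10⁻²² = 1.88 × 10⁻¹² m = 1880 fm.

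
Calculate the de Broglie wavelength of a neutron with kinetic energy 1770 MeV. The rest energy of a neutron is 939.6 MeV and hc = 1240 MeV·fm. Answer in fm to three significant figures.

Total energy E = KE + m₀c² = 1770 + 939.6 = 2709.6 MeV.
(pc)² = E² − (m₀c²)² = (2709.6)² − (939.6)² = 6.459 × 10⁶ MeV², so pc = 2541 MeV.
λ = hc/(pc) = 1240 MeV·fm / 2541 MeV = 0.488 fm.

λ = 0.488 fm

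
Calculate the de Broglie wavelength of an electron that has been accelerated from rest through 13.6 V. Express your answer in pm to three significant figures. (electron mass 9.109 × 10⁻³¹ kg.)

KE = eV = 1.602 × 10⁻¹⁹ × 13.60 = 2.179 × 10⁻¹⁸ J.
p = √(2mKE) = √(2 × 9.109 × 10⁻³¹ × 2.179 × 10⁻¹⁸) = 1.992 × 10⁻²⁴ kg·m/s.
λ = h/p = 6.626 × 10⁻³⁴ / 1.992 × 10⁻²⁴ = 3.33 × 10⁻¹⁰ m = 333 pm.

λ = 333 pm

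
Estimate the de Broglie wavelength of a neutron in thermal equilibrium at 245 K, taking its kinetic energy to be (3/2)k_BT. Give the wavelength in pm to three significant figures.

KE = (3/2)k_BT = 1.5 × 1.381 × 10⁻²³ × 245 = 5.075 × 10⁻²¹ J.
p = √(2mKE) = √(2 × 1.675 × 10⁻²⁷ × 5.075 × 10⁻²¹) = 4.123 × 10⁻²⁴ kg·m/s.
λ = h/p = 1.61 × 10⁻¹⁰ m = 161 pm.

λ = 161 pm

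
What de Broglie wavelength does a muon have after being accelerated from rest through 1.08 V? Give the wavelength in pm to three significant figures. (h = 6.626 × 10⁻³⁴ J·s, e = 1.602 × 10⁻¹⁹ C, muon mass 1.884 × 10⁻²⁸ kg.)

KE = eV = 1.602 × 10⁻¹⁹ × 1.080 = 1.730 × 10⁻¹⁹ J.
p = √(2mKE) = √(2 × 1.884 × 10⁻²⁸ × 1.730 × 10⁻¹⁹) = 8.074 × 10⁻²⁴ kg·m/s.
λ = h/p = 6.626 × 10⁻³⁴ / 8.074 × 10⁻²⁴ = 8.21 × 10⁻¹¹ m = 82.1 pm.

λ = 82.1 pm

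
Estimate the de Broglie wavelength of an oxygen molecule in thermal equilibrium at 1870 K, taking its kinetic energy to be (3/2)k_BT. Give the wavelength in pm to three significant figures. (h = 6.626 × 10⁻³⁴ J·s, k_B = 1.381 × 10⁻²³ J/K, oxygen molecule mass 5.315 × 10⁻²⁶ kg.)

KE = (3/2)k_BT = 1.5 × 1.381 × 10⁻²³ × 1870 = 3.874 × 10⁻²⁰ J.
p = √(2mKE) = √(2 × 5.315 × 10⁻²⁶ × 3.874 × 10⁻²⁰) = 6.417 × 10⁻²³ kg·m/s.
λ = h/p = 1.03 × 10⁻¹¹ m = 10.3 pm.

λ = 10.3 pm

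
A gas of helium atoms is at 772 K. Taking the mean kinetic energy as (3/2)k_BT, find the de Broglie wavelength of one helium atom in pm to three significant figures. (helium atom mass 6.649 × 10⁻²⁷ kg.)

KE = (3/2)k_BT = 1.5 × 1.381 × 10⁻²³ × 772 = 1.599 × 10⁻²⁰ J.
p = √(2mKE) = √(2 × 6.649 × 10⁻²⁷ × 1.599 × 10⁻²⁰) = 1.458 × 10⁻²³ kg·m/s.
λ = h/p = 4.54 × 10⁻¹¹ m = 45.4 pm.

λ = 45.4 pm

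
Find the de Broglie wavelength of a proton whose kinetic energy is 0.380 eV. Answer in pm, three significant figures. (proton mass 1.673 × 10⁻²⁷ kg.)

KE = 0.380 eV = 6.088 × 10⁻²⁰ J.
p = √(2mKE) = √(2 × 1.673 × 10⁻²⁷ × 6.088 × 10⁻²⁰) = 1.427 × 10⁻²³ kg·m/s.
λ = h/p = 6.626 × 10⁻³⁴ / 1.427 × 10⁻²³ = 4.64 × 10⁻¹¹ m = 46.4 pm.

λ = 46.4 pm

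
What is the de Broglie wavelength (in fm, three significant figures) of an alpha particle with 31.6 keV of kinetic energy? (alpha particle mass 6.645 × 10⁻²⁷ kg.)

λ = 80.8 fm

KE = 31.6 keV = 5.062 × 10⁻¹⁵ J.
p = √(2mKE) = √(2 × 6.645 × 10⁻²⁷ × 5.062 × 10⁻¹⁵) = 8.202 × 10⁻²¹ kg·m/s.
λ = h/p = 6.626 × 10⁻³⁴ / 8.202 × 10⁻²¹ = 8.08 × 10⁻¹⁴ m = 80.8 fm.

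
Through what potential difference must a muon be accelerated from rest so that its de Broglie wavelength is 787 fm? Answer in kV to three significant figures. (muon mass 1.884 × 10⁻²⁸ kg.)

V = 11.7 kV

p = h/λ = 6.626 × 10⁻³⁴ / 7.870 × 10⁻¹³ = 8.419 × 10⁻²² kg·m/s.
KE = p²/(2m) = 1.881 × 10⁻¹⁵ J.
V = KE/e = 1.881 × 10⁻¹⁵ / (1.602 × 10⁻¹⁹) = 11.7 kV.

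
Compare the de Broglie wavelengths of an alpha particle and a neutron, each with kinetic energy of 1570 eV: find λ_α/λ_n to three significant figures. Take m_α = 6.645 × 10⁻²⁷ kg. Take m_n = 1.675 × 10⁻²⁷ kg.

λ_α/λ_n = 0.502

At fixed KE, p = √(2mKE) so λ = h/p ∝ 1/√m.
λ_α/λ_n = √(m_n/m_α) = √(1.675 × 10⁻²⁷/6.645 × 10⁻²⁷) = √(0.2521) = 0.502.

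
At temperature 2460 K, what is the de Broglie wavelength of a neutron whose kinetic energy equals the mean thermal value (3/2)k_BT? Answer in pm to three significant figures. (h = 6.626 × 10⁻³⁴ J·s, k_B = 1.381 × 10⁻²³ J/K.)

KE = (3/2)k_BT = 1.5 × 1.381 × 10⁻²³ × 2460 = 5.096 × 10⁻²⁰ J.
p = √(2mKE) = √(2 × 1.675 × 10⁻²⁷ × 5.096 × 10⁻²⁰) = 1.307 × 10⁻²³ kg·m/s.
λ = h/p = 5.07 × 10⁻¹¹ m = 50.7 pm.

λ = 50.7 pm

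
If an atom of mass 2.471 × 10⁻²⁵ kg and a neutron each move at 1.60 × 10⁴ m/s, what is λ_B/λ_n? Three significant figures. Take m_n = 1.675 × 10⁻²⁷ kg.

λ_B/λ_n = 6.78 × 10⁻³

At fixed v, p = mv so λ = h/(mv) ∝ 1/m.
λ_B/λ_n = m_n/m_B = 1.675 × 10⁻²⁷/2.471 × 10⁻²⁵ = 6.78 × 10⁻³.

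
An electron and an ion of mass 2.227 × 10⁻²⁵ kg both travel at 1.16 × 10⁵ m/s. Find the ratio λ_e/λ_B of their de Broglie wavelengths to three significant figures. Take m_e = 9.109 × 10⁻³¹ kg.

At fixed v, p = mv so λ = h/(mv) ∝ 1/m.
λ_e/λ_B = m_B/m_e = 2.227 × 10⁻²⁵/9.109 × 10⁻³¹ = 2.44 × 10⁵.

λ_e/λ_B = 2.44 × 10⁵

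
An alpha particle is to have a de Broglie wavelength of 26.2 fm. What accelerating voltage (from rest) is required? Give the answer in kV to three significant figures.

p = h/λ = 6.626 × 10⁻³⁴ / 2.620 × 10⁻¹⁴ = 2.529 × 10⁻²⁰ kg·m/s.
KE = p²/(2m) = 4.813 × 10⁻¹⁴ J.
V = KE/2e = 4.813 × 10⁻¹⁴ / (2 × 1.602 × 10⁻¹⁹) = 150 kV.

V = 150 kV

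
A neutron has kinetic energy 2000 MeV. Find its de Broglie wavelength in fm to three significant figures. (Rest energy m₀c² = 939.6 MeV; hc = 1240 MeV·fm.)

λ = 0.445 fm

Total energy E = KE + m₀c² = 2000 + 939.6 = 2939.6 MeV.
(pc)² = E² − (m₀c²)² = (2939.6)² − (939.6)² = 7.758 × 10⁶ MeV², so pc = 2785 MeV.
λ = hc/(pc) = 1240 MeV·fm / 2785 MeV = 0.445 fm.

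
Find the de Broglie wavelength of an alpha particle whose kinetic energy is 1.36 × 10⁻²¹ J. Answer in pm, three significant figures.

p = √(2mKE) = √(2 × 6.645 × 10⁻²⁷ × 1.360 × 10⁻²¹) = 4.251 × 10⁻²⁴ kg·m/s.
λ = h/p = 6.626 × 10⁻³⁴ / 4.251 × 10⁻²⁴ = 1.56 × 10⁻¹⁰ m = 156 pm.

λ = 156 pm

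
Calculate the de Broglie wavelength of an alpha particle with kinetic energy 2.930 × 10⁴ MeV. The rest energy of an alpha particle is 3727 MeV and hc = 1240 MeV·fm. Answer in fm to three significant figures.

Total energy E = KE + m₀c² = 2.930 × 10⁴ + 3727 = 33027 MeV.
(pc)² = E² − (m₀c²)² = (33027)² − (3727)² = 1.077 × 10⁹ MeV², so pc = 3.282 × 10⁴ MeV.
λ = hc/(pc) = 1240 MeV·fm / 3.282 × 10⁴ MeV = 0.0378 fm.

λ = 0.0378 fm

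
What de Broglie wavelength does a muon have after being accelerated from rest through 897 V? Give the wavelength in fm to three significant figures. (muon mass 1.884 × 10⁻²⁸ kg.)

KE = eV = 1.602 × 10⁻¹⁹ × 897.0 = 1.437 × 10⁻¹⁶ J.
p = √(2mKE) = √(2 × 1.884 × 10⁻²⁸ × 1.437 × 10⁻¹⁶) = 2.327 × 10⁻²² kg·m/s.
λ = h/p = 6.626 × 10⁻³⁴ / 2.327 × 10⁻²² = 2.85 × 10⁻¹² m = 2850 fm.

λ = 2850 fm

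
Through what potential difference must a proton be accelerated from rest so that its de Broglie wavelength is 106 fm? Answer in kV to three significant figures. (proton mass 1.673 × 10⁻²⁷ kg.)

V = 72.9 kV

p = h/λ = 6.626 × 10⁻³⁴ / 1.060 × 10⁻¹³ = 6.251 × 10⁻²¹ kg·m/s.
KE = p²/(2m) = 1.168 × 10⁻¹⁴ J.
V = KE/e = 1.168 × 10⁻¹⁴ / (1.602 × 10⁻¹⁹) = 72.9 kV.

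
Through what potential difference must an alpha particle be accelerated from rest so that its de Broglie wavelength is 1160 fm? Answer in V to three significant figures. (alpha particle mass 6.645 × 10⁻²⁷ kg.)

V = 76.6 V

p = h/λ = 6.626 × 10⁻³⁴ / 1.160 × 10⁻¹² = 5.712 × 10⁻²² kg·m/s.
KE = p²/(2m) = 2.455 × 10⁻¹⁷ J.
V = KE/2e = 2.455 × 10⁻¹⁷ / (2 × 1.602 × 10⁻¹⁹) = 76.6 V.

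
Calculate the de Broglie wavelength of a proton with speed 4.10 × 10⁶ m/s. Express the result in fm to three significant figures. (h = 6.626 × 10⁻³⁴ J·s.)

p = mv = 1.673 × 10⁻²⁷ × 4.10 × 10⁶ = 6.859 × 10⁻²¹ kg·m/s.
λ = h/p = 6.626 × 10⁻³⁴ / 6.859 × 10⁻²¹ = 9.66 × 10⁻¹⁴ m = 96.6 fm.

λ = 96.6 fm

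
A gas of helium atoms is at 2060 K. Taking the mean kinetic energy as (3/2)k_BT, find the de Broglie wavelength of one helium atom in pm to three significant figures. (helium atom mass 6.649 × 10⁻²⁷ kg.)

KE = (3/2)k_BT = 1.5 × 1.381 × 10⁻²³ × 2060 = 4.267 × 10⁻²⁰ J.
p = √(2mKE) = √(2 × 6.649 × 10⁻²⁷ × 4.267 × 10⁻²⁰) = 2.382 × 10⁻²³ kg·m/s.
λ = h/p = 2.78 × 10⁻¹¹ m = 27.8 pm.

λ = 27.8 pm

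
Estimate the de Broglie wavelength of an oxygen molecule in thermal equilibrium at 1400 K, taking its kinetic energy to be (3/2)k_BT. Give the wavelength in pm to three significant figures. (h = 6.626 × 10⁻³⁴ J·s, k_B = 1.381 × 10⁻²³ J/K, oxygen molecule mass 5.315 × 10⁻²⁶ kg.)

KE = (3/2)k_BT = 1.5 × 1.381 × 10⁻²³ × 1400 = 2.900 × 10⁻²⁰ J.
p = √(2mKE) = √(2 × 5.315 × 10⁻²⁶ × 2.900 × 10⁻²⁰) = 5.552 × 10⁻²³ kg·m/s.
λ = h/p = 1.19 × 10⁻¹¹ m = 11.9 pm.

λ = 11.9 pm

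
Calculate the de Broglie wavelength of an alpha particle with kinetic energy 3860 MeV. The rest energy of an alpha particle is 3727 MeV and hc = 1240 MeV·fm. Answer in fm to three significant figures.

λ = 0.188 fm

Total energy E = KE + m₀c² = 3860 + 3727 = 7587 MeV.
(pc)² = E² − (m₀c²)² = (7587)² − (3727)² = 4.367 × 10⁷ MeV², so pc = 6608 MeV.
λ = hc/(pc) = 1240 MeV·fm / 6608 MeV = 0.188 fm.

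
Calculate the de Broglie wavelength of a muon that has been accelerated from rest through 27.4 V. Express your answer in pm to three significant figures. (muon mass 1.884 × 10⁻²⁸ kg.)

λ = 16.3 pm

KE = eV = 1.602 × 10⁻¹⁹ × 27.40 = 4.389 × 10⁻¹⁸ J.
p = √(2mKE) = √(2 × 1.884 × 10⁻²⁸ × 4.389 × 10⁻¹⁸) = 4.067 × 10⁻²³ kg·m/s.
λ = h/p = 6.626 × 10⁻³⁴ / 4.067 × 10⁻²³ = 1.63 × 10⁻¹¹ m = 16.3 pm.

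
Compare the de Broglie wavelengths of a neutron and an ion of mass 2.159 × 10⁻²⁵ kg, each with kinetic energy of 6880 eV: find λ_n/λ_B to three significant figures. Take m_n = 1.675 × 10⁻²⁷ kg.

λ_n/λ_B = 11.4

At fixed KE, p = √(2mKE) so λ = h/p ∝ 1/√m.
λ_n/λ_B = √(m_B/m_n) = √(2.159 × 10⁻²⁵/1.675 × 10⁻²⁷) = √(128.9) = 11.4.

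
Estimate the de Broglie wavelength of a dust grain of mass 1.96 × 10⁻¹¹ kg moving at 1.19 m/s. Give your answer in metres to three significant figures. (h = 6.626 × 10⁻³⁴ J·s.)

p = mv = 1.96 × 10⁻¹¹ × 1.19 = 2.332 × 10⁻¹¹ kg·m/s.
λ = h/p = 6.626 × 10⁻³⁴ / 2.332 × 10⁻¹¹ = 2.84 × 10⁻²³ m.

λ = 2.84 × 10⁻²³ m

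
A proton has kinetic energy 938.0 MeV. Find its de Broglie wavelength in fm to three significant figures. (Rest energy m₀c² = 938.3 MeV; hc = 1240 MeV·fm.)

Total energy E = KE + m₀c² = 938.0 + 938.3 = 1876.3 MeV.
(pc)² = E² − (m₀c²)² = (1876.3)² − (938.3)² = 2.640 × 10⁶ MeV², so pc = 1625 MeV.
λ = hc/(pc) = 1240 MeV·fm / 1625 MeV = 0.763 fm.

λ = 0.763 fm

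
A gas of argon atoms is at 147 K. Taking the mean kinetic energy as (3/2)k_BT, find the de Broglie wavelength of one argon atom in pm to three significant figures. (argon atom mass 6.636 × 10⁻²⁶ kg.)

KE = (3/2)k_BT = 1.5 × 1.381 × 10⁻²³ × 147 = 3.045 × 10⁻²¹ J.
p = √(2mKE) = √(2 × 6.636 × 10⁻²⁶ × 3.045 × 10⁻²¹) = 2.010 × 10⁻²³ kg·m/s.
λ = h/p = 3.30 × 10⁻¹¹ m = 33.0 pm.

λ = 33.0 pm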